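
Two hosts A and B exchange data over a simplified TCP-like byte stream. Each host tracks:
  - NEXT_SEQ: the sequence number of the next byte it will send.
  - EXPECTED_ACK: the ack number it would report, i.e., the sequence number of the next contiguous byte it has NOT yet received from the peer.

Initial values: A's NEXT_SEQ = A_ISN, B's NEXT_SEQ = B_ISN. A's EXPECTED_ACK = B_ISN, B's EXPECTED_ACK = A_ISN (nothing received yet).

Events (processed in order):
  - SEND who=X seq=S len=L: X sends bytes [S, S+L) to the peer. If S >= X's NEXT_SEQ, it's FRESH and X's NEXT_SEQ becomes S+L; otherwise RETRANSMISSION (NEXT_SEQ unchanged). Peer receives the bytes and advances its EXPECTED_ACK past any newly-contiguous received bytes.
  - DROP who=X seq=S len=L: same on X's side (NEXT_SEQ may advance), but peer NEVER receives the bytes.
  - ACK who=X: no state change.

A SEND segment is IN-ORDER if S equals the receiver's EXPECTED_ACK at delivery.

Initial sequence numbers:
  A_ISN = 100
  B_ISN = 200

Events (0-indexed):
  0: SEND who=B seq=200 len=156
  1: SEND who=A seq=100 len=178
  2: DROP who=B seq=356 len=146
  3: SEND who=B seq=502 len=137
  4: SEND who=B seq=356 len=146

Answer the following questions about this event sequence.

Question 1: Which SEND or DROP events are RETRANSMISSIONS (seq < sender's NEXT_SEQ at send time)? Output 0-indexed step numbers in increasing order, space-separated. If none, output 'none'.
Answer: 4

Derivation:
Step 0: SEND seq=200 -> fresh
Step 1: SEND seq=100 -> fresh
Step 2: DROP seq=356 -> fresh
Step 3: SEND seq=502 -> fresh
Step 4: SEND seq=356 -> retransmit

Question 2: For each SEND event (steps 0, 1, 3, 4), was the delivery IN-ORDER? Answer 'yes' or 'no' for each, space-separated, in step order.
Step 0: SEND seq=200 -> in-order
Step 1: SEND seq=100 -> in-order
Step 3: SEND seq=502 -> out-of-order
Step 4: SEND seq=356 -> in-order

Answer: yes yes no yes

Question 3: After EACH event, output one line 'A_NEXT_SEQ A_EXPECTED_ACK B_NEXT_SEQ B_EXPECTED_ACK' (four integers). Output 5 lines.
100 356 356 100
278 356 356 278
278 356 502 278
278 356 639 278
278 639 639 278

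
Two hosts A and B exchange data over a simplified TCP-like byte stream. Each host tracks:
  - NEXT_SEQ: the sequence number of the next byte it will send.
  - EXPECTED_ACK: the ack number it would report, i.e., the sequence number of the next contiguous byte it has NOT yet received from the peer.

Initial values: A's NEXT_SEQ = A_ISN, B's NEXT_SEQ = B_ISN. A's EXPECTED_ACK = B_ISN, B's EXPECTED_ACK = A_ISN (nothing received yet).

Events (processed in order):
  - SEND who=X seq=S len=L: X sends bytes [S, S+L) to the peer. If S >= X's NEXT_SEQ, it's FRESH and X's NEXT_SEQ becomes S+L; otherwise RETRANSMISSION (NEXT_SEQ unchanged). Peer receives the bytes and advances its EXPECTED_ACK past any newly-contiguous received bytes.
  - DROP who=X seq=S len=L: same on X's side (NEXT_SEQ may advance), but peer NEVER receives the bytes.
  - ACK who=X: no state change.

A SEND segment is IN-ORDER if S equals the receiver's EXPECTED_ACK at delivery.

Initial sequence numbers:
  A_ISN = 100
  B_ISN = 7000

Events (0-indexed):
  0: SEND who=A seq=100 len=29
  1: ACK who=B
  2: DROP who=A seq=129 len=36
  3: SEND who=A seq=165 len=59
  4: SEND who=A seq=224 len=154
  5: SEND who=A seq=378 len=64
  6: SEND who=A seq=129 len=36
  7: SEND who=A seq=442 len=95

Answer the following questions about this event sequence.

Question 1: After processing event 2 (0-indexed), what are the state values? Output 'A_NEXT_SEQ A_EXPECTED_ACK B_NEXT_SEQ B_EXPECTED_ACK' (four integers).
After event 0: A_seq=129 A_ack=7000 B_seq=7000 B_ack=129
After event 1: A_seq=129 A_ack=7000 B_seq=7000 B_ack=129
After event 2: A_seq=165 A_ack=7000 B_seq=7000 B_ack=129

165 7000 7000 129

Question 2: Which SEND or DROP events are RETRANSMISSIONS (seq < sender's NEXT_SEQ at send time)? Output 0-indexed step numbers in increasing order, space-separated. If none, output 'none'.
Step 0: SEND seq=100 -> fresh
Step 2: DROP seq=129 -> fresh
Step 3: SEND seq=165 -> fresh
Step 4: SEND seq=224 -> fresh
Step 5: SEND seq=378 -> fresh
Step 6: SEND seq=129 -> retransmit
Step 7: SEND seq=442 -> fresh

Answer: 6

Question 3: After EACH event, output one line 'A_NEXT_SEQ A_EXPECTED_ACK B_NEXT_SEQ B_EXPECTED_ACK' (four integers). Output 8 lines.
129 7000 7000 129
129 7000 7000 129
165 7000 7000 129
224 7000 7000 129
378 7000 7000 129
442 7000 7000 129
442 7000 7000 442
537 7000 7000 537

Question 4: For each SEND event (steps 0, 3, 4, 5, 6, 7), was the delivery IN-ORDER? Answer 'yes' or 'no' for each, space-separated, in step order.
Step 0: SEND seq=100 -> in-order
Step 3: SEND seq=165 -> out-of-order
Step 4: SEND seq=224 -> out-of-order
Step 5: SEND seq=378 -> out-of-order
Step 6: SEND seq=129 -> in-order
Step 7: SEND seq=442 -> in-order

Answer: yes no no no yes yes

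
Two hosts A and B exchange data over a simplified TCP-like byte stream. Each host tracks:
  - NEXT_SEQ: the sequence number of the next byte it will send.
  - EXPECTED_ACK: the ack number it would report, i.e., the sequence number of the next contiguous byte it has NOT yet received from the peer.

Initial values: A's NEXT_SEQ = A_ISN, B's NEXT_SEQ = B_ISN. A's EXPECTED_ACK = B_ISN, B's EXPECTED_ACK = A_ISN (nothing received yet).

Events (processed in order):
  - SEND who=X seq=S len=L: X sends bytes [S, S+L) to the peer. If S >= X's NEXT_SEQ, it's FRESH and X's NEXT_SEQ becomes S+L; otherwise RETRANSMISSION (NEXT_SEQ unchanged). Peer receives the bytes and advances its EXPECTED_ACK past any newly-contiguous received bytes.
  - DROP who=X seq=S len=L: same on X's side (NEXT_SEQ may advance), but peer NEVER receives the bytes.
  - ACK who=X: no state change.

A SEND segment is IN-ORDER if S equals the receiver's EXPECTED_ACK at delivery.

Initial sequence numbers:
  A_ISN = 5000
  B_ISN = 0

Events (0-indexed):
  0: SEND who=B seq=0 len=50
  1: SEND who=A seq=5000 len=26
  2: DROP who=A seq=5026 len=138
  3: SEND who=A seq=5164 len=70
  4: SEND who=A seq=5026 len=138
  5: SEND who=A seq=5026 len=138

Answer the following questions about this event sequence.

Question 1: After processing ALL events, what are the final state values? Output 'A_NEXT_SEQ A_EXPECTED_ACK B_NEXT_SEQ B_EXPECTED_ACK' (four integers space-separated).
After event 0: A_seq=5000 A_ack=50 B_seq=50 B_ack=5000
After event 1: A_seq=5026 A_ack=50 B_seq=50 B_ack=5026
After event 2: A_seq=5164 A_ack=50 B_seq=50 B_ack=5026
After event 3: A_seq=5234 A_ack=50 B_seq=50 B_ack=5026
After event 4: A_seq=5234 A_ack=50 B_seq=50 B_ack=5234
After event 5: A_seq=5234 A_ack=50 B_seq=50 B_ack=5234

Answer: 5234 50 50 5234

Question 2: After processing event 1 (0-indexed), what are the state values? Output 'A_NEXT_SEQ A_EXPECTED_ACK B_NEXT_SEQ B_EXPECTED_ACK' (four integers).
After event 0: A_seq=5000 A_ack=50 B_seq=50 B_ack=5000
After event 1: A_seq=5026 A_ack=50 B_seq=50 B_ack=5026

5026 50 50 5026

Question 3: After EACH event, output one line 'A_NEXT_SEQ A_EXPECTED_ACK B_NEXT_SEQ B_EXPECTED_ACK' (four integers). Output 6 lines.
5000 50 50 5000
5026 50 50 5026
5164 50 50 5026
5234 50 50 5026
5234 50 50 5234
5234 50 50 5234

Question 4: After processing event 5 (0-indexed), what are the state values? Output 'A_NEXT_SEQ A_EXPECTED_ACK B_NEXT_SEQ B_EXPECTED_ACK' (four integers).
After event 0: A_seq=5000 A_ack=50 B_seq=50 B_ack=5000
After event 1: A_seq=5026 A_ack=50 B_seq=50 B_ack=5026
After event 2: A_seq=5164 A_ack=50 B_seq=50 B_ack=5026
After event 3: A_seq=5234 A_ack=50 B_seq=50 B_ack=5026
After event 4: A_seq=5234 A_ack=50 B_seq=50 B_ack=5234
After event 5: A_seq=5234 A_ack=50 B_seq=50 B_ack=5234

5234 50 50 5234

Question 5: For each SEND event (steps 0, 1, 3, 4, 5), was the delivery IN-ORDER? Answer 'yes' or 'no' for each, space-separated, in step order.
Step 0: SEND seq=0 -> in-order
Step 1: SEND seq=5000 -> in-order
Step 3: SEND seq=5164 -> out-of-order
Step 4: SEND seq=5026 -> in-order
Step 5: SEND seq=5026 -> out-of-order

Answer: yes yes no yes no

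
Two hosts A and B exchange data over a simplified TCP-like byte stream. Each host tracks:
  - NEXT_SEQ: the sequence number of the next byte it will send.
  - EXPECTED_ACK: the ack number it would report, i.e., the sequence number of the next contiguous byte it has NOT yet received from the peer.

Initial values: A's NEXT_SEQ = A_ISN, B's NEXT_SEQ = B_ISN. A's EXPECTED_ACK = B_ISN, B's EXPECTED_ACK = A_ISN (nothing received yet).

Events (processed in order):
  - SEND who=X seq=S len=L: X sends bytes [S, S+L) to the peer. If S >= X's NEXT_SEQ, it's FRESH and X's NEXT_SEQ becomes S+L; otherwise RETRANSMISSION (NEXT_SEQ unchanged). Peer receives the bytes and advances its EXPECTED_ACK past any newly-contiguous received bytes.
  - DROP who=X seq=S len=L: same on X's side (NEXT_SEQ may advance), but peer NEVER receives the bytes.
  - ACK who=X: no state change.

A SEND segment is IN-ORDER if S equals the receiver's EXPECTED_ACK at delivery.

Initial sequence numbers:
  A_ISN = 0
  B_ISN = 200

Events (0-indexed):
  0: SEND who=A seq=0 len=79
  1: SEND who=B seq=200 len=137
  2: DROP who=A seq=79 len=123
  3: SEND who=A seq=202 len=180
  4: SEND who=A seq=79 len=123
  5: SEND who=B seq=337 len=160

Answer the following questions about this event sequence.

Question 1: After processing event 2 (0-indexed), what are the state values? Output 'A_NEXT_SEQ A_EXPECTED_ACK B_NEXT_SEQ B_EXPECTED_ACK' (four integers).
After event 0: A_seq=79 A_ack=200 B_seq=200 B_ack=79
After event 1: A_seq=79 A_ack=337 B_seq=337 B_ack=79
After event 2: A_seq=202 A_ack=337 B_seq=337 B_ack=79

202 337 337 79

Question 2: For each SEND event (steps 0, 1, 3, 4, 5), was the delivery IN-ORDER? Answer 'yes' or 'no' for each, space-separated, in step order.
Answer: yes yes no yes yes

Derivation:
Step 0: SEND seq=0 -> in-order
Step 1: SEND seq=200 -> in-order
Step 3: SEND seq=202 -> out-of-order
Step 4: SEND seq=79 -> in-order
Step 5: SEND seq=337 -> in-order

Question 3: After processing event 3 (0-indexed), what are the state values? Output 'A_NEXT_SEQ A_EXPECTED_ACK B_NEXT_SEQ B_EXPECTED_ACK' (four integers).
After event 0: A_seq=79 A_ack=200 B_seq=200 B_ack=79
After event 1: A_seq=79 A_ack=337 B_seq=337 B_ack=79
After event 2: A_seq=202 A_ack=337 B_seq=337 B_ack=79
After event 3: A_seq=382 A_ack=337 B_seq=337 B_ack=79

382 337 337 79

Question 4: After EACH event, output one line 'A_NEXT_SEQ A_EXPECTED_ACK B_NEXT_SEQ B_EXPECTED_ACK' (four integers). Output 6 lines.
79 200 200 79
79 337 337 79
202 337 337 79
382 337 337 79
382 337 337 382
382 497 497 382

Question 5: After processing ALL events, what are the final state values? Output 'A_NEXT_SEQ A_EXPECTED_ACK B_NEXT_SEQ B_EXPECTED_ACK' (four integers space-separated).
After event 0: A_seq=79 A_ack=200 B_seq=200 B_ack=79
After event 1: A_seq=79 A_ack=337 B_seq=337 B_ack=79
After event 2: A_seq=202 A_ack=337 B_seq=337 B_ack=79
After event 3: A_seq=382 A_ack=337 B_seq=337 B_ack=79
After event 4: A_seq=382 A_ack=337 B_seq=337 B_ack=382
After event 5: A_seq=382 A_ack=497 B_seq=497 B_ack=382

Answer: 382 497 497 382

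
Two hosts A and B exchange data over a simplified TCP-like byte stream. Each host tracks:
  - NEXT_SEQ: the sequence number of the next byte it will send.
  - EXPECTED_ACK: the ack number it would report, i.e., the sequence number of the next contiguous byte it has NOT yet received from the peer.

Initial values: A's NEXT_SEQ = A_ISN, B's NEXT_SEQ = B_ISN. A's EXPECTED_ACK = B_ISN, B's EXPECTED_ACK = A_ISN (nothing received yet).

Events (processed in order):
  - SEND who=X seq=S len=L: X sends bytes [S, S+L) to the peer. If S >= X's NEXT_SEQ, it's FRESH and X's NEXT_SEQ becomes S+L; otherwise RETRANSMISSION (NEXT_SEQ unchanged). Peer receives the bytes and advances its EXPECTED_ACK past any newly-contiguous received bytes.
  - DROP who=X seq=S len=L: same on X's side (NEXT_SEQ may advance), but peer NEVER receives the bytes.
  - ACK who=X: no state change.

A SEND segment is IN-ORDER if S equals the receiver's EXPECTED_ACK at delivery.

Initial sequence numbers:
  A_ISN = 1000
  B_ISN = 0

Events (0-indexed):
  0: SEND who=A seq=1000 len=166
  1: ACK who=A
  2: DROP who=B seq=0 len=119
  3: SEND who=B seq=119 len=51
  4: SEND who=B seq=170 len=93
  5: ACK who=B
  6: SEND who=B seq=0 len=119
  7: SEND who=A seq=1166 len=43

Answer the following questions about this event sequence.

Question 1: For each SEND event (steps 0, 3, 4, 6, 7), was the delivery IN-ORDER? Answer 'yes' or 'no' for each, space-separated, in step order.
Step 0: SEND seq=1000 -> in-order
Step 3: SEND seq=119 -> out-of-order
Step 4: SEND seq=170 -> out-of-order
Step 6: SEND seq=0 -> in-order
Step 7: SEND seq=1166 -> in-order

Answer: yes no no yes yes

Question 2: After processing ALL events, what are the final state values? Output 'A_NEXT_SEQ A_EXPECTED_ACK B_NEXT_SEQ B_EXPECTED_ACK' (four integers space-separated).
Answer: 1209 263 263 1209

Derivation:
After event 0: A_seq=1166 A_ack=0 B_seq=0 B_ack=1166
After event 1: A_seq=1166 A_ack=0 B_seq=0 B_ack=1166
After event 2: A_seq=1166 A_ack=0 B_seq=119 B_ack=1166
After event 3: A_seq=1166 A_ack=0 B_seq=170 B_ack=1166
After event 4: A_seq=1166 A_ack=0 B_seq=263 B_ack=1166
After event 5: A_seq=1166 A_ack=0 B_seq=263 B_ack=1166
After event 6: A_seq=1166 A_ack=263 B_seq=263 B_ack=1166
After event 7: A_seq=1209 A_ack=263 B_seq=263 B_ack=1209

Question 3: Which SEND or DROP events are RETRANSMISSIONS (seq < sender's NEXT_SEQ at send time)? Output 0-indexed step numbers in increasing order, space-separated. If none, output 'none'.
Answer: 6

Derivation:
Step 0: SEND seq=1000 -> fresh
Step 2: DROP seq=0 -> fresh
Step 3: SEND seq=119 -> fresh
Step 4: SEND seq=170 -> fresh
Step 6: SEND seq=0 -> retransmit
Step 7: SEND seq=1166 -> fresh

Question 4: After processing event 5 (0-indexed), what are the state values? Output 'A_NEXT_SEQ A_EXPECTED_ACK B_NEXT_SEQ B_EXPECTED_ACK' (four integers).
After event 0: A_seq=1166 A_ack=0 B_seq=0 B_ack=1166
After event 1: A_seq=1166 A_ack=0 B_seq=0 B_ack=1166
After event 2: A_seq=1166 A_ack=0 B_seq=119 B_ack=1166
After event 3: A_seq=1166 A_ack=0 B_seq=170 B_ack=1166
After event 4: A_seq=1166 A_ack=0 B_seq=263 B_ack=1166
After event 5: A_seq=1166 A_ack=0 B_seq=263 B_ack=1166

1166 0 263 1166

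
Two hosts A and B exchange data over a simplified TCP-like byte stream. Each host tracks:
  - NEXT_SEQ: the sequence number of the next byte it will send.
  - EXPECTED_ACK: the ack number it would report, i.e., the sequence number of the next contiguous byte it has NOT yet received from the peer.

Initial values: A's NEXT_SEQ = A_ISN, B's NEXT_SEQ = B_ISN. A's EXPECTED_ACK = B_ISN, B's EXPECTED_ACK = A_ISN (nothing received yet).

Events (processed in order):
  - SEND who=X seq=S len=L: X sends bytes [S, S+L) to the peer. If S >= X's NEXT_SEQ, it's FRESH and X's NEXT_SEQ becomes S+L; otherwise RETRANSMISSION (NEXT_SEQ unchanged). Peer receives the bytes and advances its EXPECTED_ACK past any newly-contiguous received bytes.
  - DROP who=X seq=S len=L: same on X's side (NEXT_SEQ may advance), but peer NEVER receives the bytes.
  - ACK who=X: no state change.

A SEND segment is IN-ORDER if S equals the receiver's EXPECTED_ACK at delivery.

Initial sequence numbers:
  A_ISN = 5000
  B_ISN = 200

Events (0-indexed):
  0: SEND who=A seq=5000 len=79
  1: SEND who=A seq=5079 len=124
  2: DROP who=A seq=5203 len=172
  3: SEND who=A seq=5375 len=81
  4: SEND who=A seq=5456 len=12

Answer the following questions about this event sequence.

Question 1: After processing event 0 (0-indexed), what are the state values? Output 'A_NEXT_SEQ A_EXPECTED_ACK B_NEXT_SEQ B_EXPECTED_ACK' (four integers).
After event 0: A_seq=5079 A_ack=200 B_seq=200 B_ack=5079

5079 200 200 5079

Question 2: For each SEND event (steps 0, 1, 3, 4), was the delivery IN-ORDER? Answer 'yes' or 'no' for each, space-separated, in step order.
Answer: yes yes no no

Derivation:
Step 0: SEND seq=5000 -> in-order
Step 1: SEND seq=5079 -> in-order
Step 3: SEND seq=5375 -> out-of-order
Step 4: SEND seq=5456 -> out-of-order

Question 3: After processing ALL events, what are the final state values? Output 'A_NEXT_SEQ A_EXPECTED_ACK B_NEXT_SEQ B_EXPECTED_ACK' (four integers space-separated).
After event 0: A_seq=5079 A_ack=200 B_seq=200 B_ack=5079
After event 1: A_seq=5203 A_ack=200 B_seq=200 B_ack=5203
After event 2: A_seq=5375 A_ack=200 B_seq=200 B_ack=5203
After event 3: A_seq=5456 A_ack=200 B_seq=200 B_ack=5203
After event 4: A_seq=5468 A_ack=200 B_seq=200 B_ack=5203

Answer: 5468 200 200 5203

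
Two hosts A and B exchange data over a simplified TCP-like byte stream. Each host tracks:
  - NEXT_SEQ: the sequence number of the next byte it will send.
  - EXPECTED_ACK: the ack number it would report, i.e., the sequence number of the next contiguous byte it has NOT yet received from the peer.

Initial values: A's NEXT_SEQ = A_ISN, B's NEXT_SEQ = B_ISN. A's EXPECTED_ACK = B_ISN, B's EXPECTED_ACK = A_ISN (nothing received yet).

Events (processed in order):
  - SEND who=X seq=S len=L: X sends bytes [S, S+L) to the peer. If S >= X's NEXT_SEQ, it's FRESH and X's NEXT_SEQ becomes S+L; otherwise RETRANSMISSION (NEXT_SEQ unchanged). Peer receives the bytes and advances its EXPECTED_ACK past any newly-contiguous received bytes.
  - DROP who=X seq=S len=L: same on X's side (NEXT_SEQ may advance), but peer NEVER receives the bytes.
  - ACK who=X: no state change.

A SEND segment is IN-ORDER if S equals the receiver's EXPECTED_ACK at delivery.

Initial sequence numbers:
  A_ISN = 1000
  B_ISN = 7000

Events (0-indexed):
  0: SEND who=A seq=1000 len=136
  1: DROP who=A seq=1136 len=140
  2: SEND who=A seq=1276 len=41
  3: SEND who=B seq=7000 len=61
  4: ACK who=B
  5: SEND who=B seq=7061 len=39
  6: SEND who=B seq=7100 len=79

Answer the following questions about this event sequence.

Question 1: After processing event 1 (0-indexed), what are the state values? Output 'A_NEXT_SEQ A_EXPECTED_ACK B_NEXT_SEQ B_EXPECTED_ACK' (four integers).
After event 0: A_seq=1136 A_ack=7000 B_seq=7000 B_ack=1136
After event 1: A_seq=1276 A_ack=7000 B_seq=7000 B_ack=1136

1276 7000 7000 1136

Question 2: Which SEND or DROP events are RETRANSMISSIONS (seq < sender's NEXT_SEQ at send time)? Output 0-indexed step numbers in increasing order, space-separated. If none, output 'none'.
Answer: none

Derivation:
Step 0: SEND seq=1000 -> fresh
Step 1: DROP seq=1136 -> fresh
Step 2: SEND seq=1276 -> fresh
Step 3: SEND seq=7000 -> fresh
Step 5: SEND seq=7061 -> fresh
Step 6: SEND seq=7100 -> fresh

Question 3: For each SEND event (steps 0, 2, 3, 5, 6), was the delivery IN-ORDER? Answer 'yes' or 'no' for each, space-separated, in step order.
Step 0: SEND seq=1000 -> in-order
Step 2: SEND seq=1276 -> out-of-order
Step 3: SEND seq=7000 -> in-order
Step 5: SEND seq=7061 -> in-order
Step 6: SEND seq=7100 -> in-order

Answer: yes no yes yes yes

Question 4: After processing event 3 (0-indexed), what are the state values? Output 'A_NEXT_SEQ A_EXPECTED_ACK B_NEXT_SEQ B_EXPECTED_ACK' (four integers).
After event 0: A_seq=1136 A_ack=7000 B_seq=7000 B_ack=1136
After event 1: A_seq=1276 A_ack=7000 B_seq=7000 B_ack=1136
After event 2: A_seq=1317 A_ack=7000 B_seq=7000 B_ack=1136
After event 3: A_seq=1317 A_ack=7061 B_seq=7061 B_ack=1136

1317 7061 7061 1136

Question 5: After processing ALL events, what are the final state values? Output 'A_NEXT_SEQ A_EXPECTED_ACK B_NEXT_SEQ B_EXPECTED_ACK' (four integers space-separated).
After event 0: A_seq=1136 A_ack=7000 B_seq=7000 B_ack=1136
After event 1: A_seq=1276 A_ack=7000 B_seq=7000 B_ack=1136
After event 2: A_seq=1317 A_ack=7000 B_seq=7000 B_ack=1136
After event 3: A_seq=1317 A_ack=7061 B_seq=7061 B_ack=1136
After event 4: A_seq=1317 A_ack=7061 B_seq=7061 B_ack=1136
After event 5: A_seq=1317 A_ack=7100 B_seq=7100 B_ack=1136
After event 6: A_seq=1317 A_ack=7179 B_seq=7179 B_ack=1136

Answer: 1317 7179 7179 1136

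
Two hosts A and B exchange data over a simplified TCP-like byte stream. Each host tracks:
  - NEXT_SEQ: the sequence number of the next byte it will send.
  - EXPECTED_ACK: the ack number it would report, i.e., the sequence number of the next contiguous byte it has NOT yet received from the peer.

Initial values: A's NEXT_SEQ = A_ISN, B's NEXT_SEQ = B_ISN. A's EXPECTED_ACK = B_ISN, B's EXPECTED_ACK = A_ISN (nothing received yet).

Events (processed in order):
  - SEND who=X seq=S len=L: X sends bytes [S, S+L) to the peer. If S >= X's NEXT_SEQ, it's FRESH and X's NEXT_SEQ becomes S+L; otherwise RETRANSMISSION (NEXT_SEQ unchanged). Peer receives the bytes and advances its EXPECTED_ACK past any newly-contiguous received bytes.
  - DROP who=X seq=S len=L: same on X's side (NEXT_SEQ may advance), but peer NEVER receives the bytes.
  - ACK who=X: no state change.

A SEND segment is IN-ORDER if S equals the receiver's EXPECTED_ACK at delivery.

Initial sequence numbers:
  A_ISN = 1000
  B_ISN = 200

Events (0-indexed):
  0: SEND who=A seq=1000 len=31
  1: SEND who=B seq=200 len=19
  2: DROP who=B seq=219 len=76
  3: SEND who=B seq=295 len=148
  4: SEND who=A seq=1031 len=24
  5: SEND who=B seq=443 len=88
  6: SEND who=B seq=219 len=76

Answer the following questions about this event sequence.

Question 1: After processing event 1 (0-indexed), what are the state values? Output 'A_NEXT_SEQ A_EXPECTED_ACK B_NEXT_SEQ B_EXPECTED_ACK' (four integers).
After event 0: A_seq=1031 A_ack=200 B_seq=200 B_ack=1031
After event 1: A_seq=1031 A_ack=219 B_seq=219 B_ack=1031

1031 219 219 1031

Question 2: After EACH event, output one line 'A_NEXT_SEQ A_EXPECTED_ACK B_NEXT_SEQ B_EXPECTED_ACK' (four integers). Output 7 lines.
1031 200 200 1031
1031 219 219 1031
1031 219 295 1031
1031 219 443 1031
1055 219 443 1055
1055 219 531 1055
1055 531 531 1055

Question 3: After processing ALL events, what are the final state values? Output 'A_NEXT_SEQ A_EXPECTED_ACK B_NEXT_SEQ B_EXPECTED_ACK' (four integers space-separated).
After event 0: A_seq=1031 A_ack=200 B_seq=200 B_ack=1031
After event 1: A_seq=1031 A_ack=219 B_seq=219 B_ack=1031
After event 2: A_seq=1031 A_ack=219 B_seq=295 B_ack=1031
After event 3: A_seq=1031 A_ack=219 B_seq=443 B_ack=1031
After event 4: A_seq=1055 A_ack=219 B_seq=443 B_ack=1055
After event 5: A_seq=1055 A_ack=219 B_seq=531 B_ack=1055
After event 6: A_seq=1055 A_ack=531 B_seq=531 B_ack=1055

Answer: 1055 531 531 1055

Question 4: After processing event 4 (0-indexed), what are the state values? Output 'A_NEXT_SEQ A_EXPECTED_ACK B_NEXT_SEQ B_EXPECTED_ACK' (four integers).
After event 0: A_seq=1031 A_ack=200 B_seq=200 B_ack=1031
After event 1: A_seq=1031 A_ack=219 B_seq=219 B_ack=1031
After event 2: A_seq=1031 A_ack=219 B_seq=295 B_ack=1031
After event 3: A_seq=1031 A_ack=219 B_seq=443 B_ack=1031
After event 4: A_seq=1055 A_ack=219 B_seq=443 B_ack=1055

1055 219 443 1055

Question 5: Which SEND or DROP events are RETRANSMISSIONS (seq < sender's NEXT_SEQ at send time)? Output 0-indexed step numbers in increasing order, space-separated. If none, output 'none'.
Answer: 6

Derivation:
Step 0: SEND seq=1000 -> fresh
Step 1: SEND seq=200 -> fresh
Step 2: DROP seq=219 -> fresh
Step 3: SEND seq=295 -> fresh
Step 4: SEND seq=1031 -> fresh
Step 5: SEND seq=443 -> fresh
Step 6: SEND seq=219 -> retransmit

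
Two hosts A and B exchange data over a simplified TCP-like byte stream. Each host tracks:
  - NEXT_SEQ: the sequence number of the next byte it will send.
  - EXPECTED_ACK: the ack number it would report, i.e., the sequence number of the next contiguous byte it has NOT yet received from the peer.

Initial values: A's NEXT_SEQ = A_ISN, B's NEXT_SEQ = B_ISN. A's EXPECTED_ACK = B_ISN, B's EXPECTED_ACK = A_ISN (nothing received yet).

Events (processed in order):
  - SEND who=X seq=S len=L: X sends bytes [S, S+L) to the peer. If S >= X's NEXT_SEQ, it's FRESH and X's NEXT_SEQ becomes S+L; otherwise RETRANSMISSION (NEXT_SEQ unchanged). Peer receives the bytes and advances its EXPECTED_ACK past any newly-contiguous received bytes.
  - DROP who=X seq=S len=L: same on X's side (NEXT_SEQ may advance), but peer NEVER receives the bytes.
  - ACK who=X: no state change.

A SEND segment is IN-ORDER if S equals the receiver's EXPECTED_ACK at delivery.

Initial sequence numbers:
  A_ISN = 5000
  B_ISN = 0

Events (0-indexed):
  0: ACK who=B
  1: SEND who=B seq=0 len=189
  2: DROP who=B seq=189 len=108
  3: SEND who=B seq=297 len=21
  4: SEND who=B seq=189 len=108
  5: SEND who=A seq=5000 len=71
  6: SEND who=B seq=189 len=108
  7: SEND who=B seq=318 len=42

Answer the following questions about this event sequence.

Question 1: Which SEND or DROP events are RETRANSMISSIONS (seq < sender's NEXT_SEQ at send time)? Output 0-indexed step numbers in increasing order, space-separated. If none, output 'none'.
Answer: 4 6

Derivation:
Step 1: SEND seq=0 -> fresh
Step 2: DROP seq=189 -> fresh
Step 3: SEND seq=297 -> fresh
Step 4: SEND seq=189 -> retransmit
Step 5: SEND seq=5000 -> fresh
Step 6: SEND seq=189 -> retransmit
Step 7: SEND seq=318 -> fresh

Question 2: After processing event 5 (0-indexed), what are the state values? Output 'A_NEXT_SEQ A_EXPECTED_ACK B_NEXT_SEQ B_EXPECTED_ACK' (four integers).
After event 0: A_seq=5000 A_ack=0 B_seq=0 B_ack=5000
After event 1: A_seq=5000 A_ack=189 B_seq=189 B_ack=5000
After event 2: A_seq=5000 A_ack=189 B_seq=297 B_ack=5000
After event 3: A_seq=5000 A_ack=189 B_seq=318 B_ack=5000
After event 4: A_seq=5000 A_ack=318 B_seq=318 B_ack=5000
After event 5: A_seq=5071 A_ack=318 B_seq=318 B_ack=5071

5071 318 318 5071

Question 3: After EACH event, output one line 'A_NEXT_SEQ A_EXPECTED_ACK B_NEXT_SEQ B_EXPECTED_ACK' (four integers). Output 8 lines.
5000 0 0 5000
5000 189 189 5000
5000 189 297 5000
5000 189 318 5000
5000 318 318 5000
5071 318 318 5071
5071 318 318 5071
5071 360 360 5071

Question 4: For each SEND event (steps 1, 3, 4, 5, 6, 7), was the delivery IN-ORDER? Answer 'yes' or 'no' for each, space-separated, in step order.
Answer: yes no yes yes no yes

Derivation:
Step 1: SEND seq=0 -> in-order
Step 3: SEND seq=297 -> out-of-order
Step 4: SEND seq=189 -> in-order
Step 5: SEND seq=5000 -> in-order
Step 6: SEND seq=189 -> out-of-order
Step 7: SEND seq=318 -> in-order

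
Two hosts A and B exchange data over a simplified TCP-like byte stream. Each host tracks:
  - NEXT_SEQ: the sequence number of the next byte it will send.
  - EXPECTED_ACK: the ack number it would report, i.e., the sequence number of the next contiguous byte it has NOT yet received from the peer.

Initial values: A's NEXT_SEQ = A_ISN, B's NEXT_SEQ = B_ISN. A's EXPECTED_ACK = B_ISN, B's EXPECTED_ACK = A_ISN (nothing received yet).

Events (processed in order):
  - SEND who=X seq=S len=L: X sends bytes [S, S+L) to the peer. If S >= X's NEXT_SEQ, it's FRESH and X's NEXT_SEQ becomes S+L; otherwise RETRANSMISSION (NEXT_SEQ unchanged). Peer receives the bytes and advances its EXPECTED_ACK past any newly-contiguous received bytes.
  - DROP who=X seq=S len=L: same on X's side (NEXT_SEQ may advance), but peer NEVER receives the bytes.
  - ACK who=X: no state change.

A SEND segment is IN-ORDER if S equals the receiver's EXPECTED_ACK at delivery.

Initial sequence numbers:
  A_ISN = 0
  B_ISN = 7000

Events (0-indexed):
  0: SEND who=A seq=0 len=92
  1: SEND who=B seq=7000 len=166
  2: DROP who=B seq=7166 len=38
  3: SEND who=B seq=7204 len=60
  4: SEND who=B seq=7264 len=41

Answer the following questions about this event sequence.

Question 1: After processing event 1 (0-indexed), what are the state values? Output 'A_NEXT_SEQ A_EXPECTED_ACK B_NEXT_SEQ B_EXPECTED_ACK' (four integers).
After event 0: A_seq=92 A_ack=7000 B_seq=7000 B_ack=92
After event 1: A_seq=92 A_ack=7166 B_seq=7166 B_ack=92

92 7166 7166 92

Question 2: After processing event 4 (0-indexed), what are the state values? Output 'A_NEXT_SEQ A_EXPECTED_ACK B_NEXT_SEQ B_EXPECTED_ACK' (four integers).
After event 0: A_seq=92 A_ack=7000 B_seq=7000 B_ack=92
After event 1: A_seq=92 A_ack=7166 B_seq=7166 B_ack=92
After event 2: A_seq=92 A_ack=7166 B_seq=7204 B_ack=92
After event 3: A_seq=92 A_ack=7166 B_seq=7264 B_ack=92
After event 4: A_seq=92 A_ack=7166 B_seq=7305 B_ack=92

92 7166 7305 92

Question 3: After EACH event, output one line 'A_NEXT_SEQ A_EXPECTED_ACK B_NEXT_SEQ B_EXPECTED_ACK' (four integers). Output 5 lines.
92 7000 7000 92
92 7166 7166 92
92 7166 7204 92
92 7166 7264 92
92 7166 7305 92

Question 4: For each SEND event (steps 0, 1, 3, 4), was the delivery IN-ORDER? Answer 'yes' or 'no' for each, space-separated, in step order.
Step 0: SEND seq=0 -> in-order
Step 1: SEND seq=7000 -> in-order
Step 3: SEND seq=7204 -> out-of-order
Step 4: SEND seq=7264 -> out-of-order

Answer: yes yes no no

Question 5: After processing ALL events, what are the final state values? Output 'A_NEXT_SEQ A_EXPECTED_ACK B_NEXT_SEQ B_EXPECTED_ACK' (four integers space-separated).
Answer: 92 7166 7305 92

Derivation:
After event 0: A_seq=92 A_ack=7000 B_seq=7000 B_ack=92
After event 1: A_seq=92 A_ack=7166 B_seq=7166 B_ack=92
After event 2: A_seq=92 A_ack=7166 B_seq=7204 B_ack=92
After event 3: A_seq=92 A_ack=7166 B_seq=7264 B_ack=92
After event 4: A_seq=92 A_ack=7166 B_seq=7305 B_ack=92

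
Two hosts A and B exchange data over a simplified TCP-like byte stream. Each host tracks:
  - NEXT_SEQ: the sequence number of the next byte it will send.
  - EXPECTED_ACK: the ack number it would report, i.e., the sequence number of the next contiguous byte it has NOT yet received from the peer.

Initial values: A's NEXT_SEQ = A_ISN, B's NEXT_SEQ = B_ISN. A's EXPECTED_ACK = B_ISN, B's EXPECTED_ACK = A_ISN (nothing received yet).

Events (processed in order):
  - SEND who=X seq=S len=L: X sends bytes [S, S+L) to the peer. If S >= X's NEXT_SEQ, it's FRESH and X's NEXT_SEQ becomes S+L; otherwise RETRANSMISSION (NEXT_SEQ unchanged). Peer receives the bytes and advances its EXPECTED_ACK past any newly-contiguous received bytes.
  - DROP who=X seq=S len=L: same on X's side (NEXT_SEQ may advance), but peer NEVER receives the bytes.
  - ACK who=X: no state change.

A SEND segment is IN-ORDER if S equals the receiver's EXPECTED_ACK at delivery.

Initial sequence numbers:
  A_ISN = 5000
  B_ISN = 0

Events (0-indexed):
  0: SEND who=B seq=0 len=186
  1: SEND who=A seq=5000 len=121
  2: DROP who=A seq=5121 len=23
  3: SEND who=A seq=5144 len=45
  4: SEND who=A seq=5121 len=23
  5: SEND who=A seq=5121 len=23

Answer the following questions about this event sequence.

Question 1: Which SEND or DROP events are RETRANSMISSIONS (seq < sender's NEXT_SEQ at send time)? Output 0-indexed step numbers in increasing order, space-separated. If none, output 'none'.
Step 0: SEND seq=0 -> fresh
Step 1: SEND seq=5000 -> fresh
Step 2: DROP seq=5121 -> fresh
Step 3: SEND seq=5144 -> fresh
Step 4: SEND seq=5121 -> retransmit
Step 5: SEND seq=5121 -> retransmit

Answer: 4 5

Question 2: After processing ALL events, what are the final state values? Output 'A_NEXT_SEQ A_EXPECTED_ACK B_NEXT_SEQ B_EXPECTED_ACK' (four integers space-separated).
Answer: 5189 186 186 5189

Derivation:
After event 0: A_seq=5000 A_ack=186 B_seq=186 B_ack=5000
After event 1: A_seq=5121 A_ack=186 B_seq=186 B_ack=5121
After event 2: A_seq=5144 A_ack=186 B_seq=186 B_ack=5121
After event 3: A_seq=5189 A_ack=186 B_seq=186 B_ack=5121
After event 4: A_seq=5189 A_ack=186 B_seq=186 B_ack=5189
After event 5: A_seq=5189 A_ack=186 B_seq=186 B_ack=5189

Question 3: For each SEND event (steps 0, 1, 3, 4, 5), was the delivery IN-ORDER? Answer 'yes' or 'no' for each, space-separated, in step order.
Answer: yes yes no yes no

Derivation:
Step 0: SEND seq=0 -> in-order
Step 1: SEND seq=5000 -> in-order
Step 3: SEND seq=5144 -> out-of-order
Step 4: SEND seq=5121 -> in-order
Step 5: SEND seq=5121 -> out-of-order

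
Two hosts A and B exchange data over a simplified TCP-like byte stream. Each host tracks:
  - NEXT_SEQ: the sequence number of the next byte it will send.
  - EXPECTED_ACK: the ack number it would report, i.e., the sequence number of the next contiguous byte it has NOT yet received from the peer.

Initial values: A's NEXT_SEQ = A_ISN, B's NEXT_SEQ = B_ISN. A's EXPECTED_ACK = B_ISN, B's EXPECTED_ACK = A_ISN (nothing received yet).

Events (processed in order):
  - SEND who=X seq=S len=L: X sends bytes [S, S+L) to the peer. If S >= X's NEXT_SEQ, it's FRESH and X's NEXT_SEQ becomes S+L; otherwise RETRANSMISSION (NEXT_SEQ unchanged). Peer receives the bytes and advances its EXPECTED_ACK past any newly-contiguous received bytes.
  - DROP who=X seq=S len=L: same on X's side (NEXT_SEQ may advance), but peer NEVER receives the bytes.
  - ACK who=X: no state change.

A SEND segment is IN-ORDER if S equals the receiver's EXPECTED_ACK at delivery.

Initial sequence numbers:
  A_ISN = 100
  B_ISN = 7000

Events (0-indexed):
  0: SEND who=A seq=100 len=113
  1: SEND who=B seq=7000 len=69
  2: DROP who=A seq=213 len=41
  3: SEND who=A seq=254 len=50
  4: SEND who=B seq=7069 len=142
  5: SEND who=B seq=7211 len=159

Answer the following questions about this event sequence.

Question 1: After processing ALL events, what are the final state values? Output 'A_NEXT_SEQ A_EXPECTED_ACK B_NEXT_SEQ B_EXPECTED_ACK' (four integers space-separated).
Answer: 304 7370 7370 213

Derivation:
After event 0: A_seq=213 A_ack=7000 B_seq=7000 B_ack=213
After event 1: A_seq=213 A_ack=7069 B_seq=7069 B_ack=213
After event 2: A_seq=254 A_ack=7069 B_seq=7069 B_ack=213
After event 3: A_seq=304 A_ack=7069 B_seq=7069 B_ack=213
After event 4: A_seq=304 A_ack=7211 B_seq=7211 B_ack=213
After event 5: A_seq=304 A_ack=7370 B_seq=7370 B_ack=213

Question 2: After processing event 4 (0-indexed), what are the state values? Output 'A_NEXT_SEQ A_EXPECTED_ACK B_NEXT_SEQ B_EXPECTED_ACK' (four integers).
After event 0: A_seq=213 A_ack=7000 B_seq=7000 B_ack=213
After event 1: A_seq=213 A_ack=7069 B_seq=7069 B_ack=213
After event 2: A_seq=254 A_ack=7069 B_seq=7069 B_ack=213
After event 3: A_seq=304 A_ack=7069 B_seq=7069 B_ack=213
After event 4: A_seq=304 A_ack=7211 B_seq=7211 B_ack=213

304 7211 7211 213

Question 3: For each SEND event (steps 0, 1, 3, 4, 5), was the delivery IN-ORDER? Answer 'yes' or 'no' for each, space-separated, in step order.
Answer: yes yes no yes yes

Derivation:
Step 0: SEND seq=100 -> in-order
Step 1: SEND seq=7000 -> in-order
Step 3: SEND seq=254 -> out-of-order
Step 4: SEND seq=7069 -> in-order
Step 5: SEND seq=7211 -> in-order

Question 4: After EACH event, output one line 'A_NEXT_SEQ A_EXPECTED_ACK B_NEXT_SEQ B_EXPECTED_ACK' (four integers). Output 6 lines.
213 7000 7000 213
213 7069 7069 213
254 7069 7069 213
304 7069 7069 213
304 7211 7211 213
304 7370 7370 213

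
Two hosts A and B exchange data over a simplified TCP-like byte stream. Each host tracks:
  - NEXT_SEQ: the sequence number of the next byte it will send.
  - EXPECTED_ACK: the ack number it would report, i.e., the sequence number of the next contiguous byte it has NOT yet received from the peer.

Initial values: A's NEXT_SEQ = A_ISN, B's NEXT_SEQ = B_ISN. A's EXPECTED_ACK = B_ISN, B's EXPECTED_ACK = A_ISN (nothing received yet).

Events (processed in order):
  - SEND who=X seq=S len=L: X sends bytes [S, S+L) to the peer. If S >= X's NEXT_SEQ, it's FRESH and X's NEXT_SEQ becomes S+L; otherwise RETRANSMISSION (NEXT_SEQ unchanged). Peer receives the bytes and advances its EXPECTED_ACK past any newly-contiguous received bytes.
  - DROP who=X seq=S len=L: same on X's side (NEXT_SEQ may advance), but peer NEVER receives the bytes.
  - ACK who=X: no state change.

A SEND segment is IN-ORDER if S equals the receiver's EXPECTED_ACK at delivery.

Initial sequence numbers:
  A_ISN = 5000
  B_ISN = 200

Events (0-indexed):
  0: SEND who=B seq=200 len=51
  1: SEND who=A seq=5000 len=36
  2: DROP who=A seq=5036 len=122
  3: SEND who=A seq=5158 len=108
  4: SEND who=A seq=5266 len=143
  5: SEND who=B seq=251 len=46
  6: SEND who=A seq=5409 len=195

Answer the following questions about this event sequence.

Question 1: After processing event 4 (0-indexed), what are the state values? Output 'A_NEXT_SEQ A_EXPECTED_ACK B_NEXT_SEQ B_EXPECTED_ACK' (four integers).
After event 0: A_seq=5000 A_ack=251 B_seq=251 B_ack=5000
After event 1: A_seq=5036 A_ack=251 B_seq=251 B_ack=5036
After event 2: A_seq=5158 A_ack=251 B_seq=251 B_ack=5036
After event 3: A_seq=5266 A_ack=251 B_seq=251 B_ack=5036
After event 4: A_seq=5409 A_ack=251 B_seq=251 B_ack=5036

5409 251 251 5036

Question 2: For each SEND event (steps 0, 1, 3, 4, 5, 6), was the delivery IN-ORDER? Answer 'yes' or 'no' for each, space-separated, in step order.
Step 0: SEND seq=200 -> in-order
Step 1: SEND seq=5000 -> in-order
Step 3: SEND seq=5158 -> out-of-order
Step 4: SEND seq=5266 -> out-of-order
Step 5: SEND seq=251 -> in-order
Step 6: SEND seq=5409 -> out-of-order

Answer: yes yes no no yes no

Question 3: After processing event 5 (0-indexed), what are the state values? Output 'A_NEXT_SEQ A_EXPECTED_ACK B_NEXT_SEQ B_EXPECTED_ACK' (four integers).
After event 0: A_seq=5000 A_ack=251 B_seq=251 B_ack=5000
After event 1: A_seq=5036 A_ack=251 B_seq=251 B_ack=5036
After event 2: A_seq=5158 A_ack=251 B_seq=251 B_ack=5036
After event 3: A_seq=5266 A_ack=251 B_seq=251 B_ack=5036
After event 4: A_seq=5409 A_ack=251 B_seq=251 B_ack=5036
After event 5: A_seq=5409 A_ack=297 B_seq=297 B_ack=5036

5409 297 297 5036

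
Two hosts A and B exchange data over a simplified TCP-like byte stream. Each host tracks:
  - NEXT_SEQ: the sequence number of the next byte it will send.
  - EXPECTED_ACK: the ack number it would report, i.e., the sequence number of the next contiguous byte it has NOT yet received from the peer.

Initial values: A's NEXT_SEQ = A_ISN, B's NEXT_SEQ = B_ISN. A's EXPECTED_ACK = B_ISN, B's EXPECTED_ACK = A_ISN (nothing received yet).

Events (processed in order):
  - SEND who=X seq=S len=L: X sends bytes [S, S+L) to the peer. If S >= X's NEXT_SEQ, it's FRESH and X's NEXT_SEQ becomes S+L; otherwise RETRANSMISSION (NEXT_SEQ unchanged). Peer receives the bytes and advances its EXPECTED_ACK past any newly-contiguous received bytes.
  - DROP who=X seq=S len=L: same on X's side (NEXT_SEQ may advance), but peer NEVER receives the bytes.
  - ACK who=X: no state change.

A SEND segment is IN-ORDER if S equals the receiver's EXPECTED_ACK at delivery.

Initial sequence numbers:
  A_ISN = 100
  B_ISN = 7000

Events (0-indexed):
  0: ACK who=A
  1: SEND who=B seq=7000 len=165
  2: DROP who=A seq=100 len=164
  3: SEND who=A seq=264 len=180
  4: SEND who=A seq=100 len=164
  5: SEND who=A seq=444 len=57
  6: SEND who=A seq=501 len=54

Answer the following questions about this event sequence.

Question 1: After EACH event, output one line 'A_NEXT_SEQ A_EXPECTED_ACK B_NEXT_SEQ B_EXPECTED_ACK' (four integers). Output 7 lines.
100 7000 7000 100
100 7165 7165 100
264 7165 7165 100
444 7165 7165 100
444 7165 7165 444
501 7165 7165 501
555 7165 7165 555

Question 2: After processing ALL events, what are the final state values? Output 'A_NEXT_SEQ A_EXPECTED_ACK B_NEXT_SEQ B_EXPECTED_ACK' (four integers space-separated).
Answer: 555 7165 7165 555

Derivation:
After event 0: A_seq=100 A_ack=7000 B_seq=7000 B_ack=100
After event 1: A_seq=100 A_ack=7165 B_seq=7165 B_ack=100
After event 2: A_seq=264 A_ack=7165 B_seq=7165 B_ack=100
After event 3: A_seq=444 A_ack=7165 B_seq=7165 B_ack=100
After event 4: A_seq=444 A_ack=7165 B_seq=7165 B_ack=444
After event 5: A_seq=501 A_ack=7165 B_seq=7165 B_ack=501
After event 6: A_seq=555 A_ack=7165 B_seq=7165 B_ack=555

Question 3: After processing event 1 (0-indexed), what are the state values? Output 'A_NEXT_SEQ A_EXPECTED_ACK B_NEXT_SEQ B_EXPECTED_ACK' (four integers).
After event 0: A_seq=100 A_ack=7000 B_seq=7000 B_ack=100
After event 1: A_seq=100 A_ack=7165 B_seq=7165 B_ack=100

100 7165 7165 100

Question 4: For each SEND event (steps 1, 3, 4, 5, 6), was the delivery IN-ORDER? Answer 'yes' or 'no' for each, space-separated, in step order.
Step 1: SEND seq=7000 -> in-order
Step 3: SEND seq=264 -> out-of-order
Step 4: SEND seq=100 -> in-order
Step 5: SEND seq=444 -> in-order
Step 6: SEND seq=501 -> in-order

Answer: yes no yes yes yes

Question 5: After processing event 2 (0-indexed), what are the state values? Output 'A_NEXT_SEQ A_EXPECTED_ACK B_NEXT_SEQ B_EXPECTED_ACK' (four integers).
After event 0: A_seq=100 A_ack=7000 B_seq=7000 B_ack=100
After event 1: A_seq=100 A_ack=7165 B_seq=7165 B_ack=100
After event 2: A_seq=264 A_ack=7165 B_seq=7165 B_ack=100

264 7165 7165 100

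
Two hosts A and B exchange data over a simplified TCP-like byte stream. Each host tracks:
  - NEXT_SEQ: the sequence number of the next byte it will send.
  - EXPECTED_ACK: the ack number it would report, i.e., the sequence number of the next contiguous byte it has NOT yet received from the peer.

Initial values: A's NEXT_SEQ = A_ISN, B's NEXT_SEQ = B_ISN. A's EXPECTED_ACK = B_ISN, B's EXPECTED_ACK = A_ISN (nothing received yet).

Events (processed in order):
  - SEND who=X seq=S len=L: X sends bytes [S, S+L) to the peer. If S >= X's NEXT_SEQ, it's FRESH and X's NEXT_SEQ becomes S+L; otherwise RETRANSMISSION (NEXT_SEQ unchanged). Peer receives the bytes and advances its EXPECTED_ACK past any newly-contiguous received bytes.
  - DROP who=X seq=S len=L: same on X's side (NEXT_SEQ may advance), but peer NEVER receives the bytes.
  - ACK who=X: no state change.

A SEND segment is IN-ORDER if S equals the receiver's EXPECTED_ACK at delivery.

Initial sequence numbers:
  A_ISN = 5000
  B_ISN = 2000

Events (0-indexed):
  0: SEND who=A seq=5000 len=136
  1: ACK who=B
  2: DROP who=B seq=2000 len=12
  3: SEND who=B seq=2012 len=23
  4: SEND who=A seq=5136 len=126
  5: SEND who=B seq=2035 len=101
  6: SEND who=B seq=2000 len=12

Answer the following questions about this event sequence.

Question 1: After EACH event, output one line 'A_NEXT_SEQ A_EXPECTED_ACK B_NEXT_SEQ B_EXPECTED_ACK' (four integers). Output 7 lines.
5136 2000 2000 5136
5136 2000 2000 5136
5136 2000 2012 5136
5136 2000 2035 5136
5262 2000 2035 5262
5262 2000 2136 5262
5262 2136 2136 5262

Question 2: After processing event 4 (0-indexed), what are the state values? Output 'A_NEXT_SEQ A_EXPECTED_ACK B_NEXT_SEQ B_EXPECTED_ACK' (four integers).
After event 0: A_seq=5136 A_ack=2000 B_seq=2000 B_ack=5136
After event 1: A_seq=5136 A_ack=2000 B_seq=2000 B_ack=5136
After event 2: A_seq=5136 A_ack=2000 B_seq=2012 B_ack=5136
After event 3: A_seq=5136 A_ack=2000 B_seq=2035 B_ack=5136
After event 4: A_seq=5262 A_ack=2000 B_seq=2035 B_ack=5262

5262 2000 2035 5262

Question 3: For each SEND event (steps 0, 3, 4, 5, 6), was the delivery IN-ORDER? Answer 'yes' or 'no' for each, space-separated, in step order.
Step 0: SEND seq=5000 -> in-order
Step 3: SEND seq=2012 -> out-of-order
Step 4: SEND seq=5136 -> in-order
Step 5: SEND seq=2035 -> out-of-order
Step 6: SEND seq=2000 -> in-order

Answer: yes no yes no yes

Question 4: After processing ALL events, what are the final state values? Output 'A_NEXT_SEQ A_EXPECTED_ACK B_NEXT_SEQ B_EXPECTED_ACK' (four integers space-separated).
After event 0: A_seq=5136 A_ack=2000 B_seq=2000 B_ack=5136
After event 1: A_seq=5136 A_ack=2000 B_seq=2000 B_ack=5136
After event 2: A_seq=5136 A_ack=2000 B_seq=2012 B_ack=5136
After event 3: A_seq=5136 A_ack=2000 B_seq=2035 B_ack=5136
After event 4: A_seq=5262 A_ack=2000 B_seq=2035 B_ack=5262
After event 5: A_seq=5262 A_ack=2000 B_seq=2136 B_ack=5262
After event 6: A_seq=5262 A_ack=2136 B_seq=2136 B_ack=5262

Answer: 5262 2136 2136 5262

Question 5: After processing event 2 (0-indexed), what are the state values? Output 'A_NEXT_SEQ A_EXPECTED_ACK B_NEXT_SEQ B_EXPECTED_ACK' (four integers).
After event 0: A_seq=5136 A_ack=2000 B_seq=2000 B_ack=5136
After event 1: A_seq=5136 A_ack=2000 B_seq=2000 B_ack=5136
After event 2: A_seq=5136 A_ack=2000 B_seq=2012 B_ack=5136

5136 2000 2012 5136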